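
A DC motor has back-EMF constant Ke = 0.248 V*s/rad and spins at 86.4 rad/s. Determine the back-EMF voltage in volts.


V_emf = Ke * omega = 0.248*86.4 = 21.4272

21.4272 V


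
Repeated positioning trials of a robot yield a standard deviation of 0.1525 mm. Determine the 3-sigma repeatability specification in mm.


repeatability = 3*sigma = 3*0.1525 = 0.4575

0.4575 mm


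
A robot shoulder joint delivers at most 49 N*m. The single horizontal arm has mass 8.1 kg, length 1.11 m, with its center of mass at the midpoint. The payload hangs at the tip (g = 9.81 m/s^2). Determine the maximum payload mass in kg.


tau_arm = m_arm*g*(L/2) = 8.1*9.81*1.11/2 = 44.1009 N*m
tau_payload = tau_max - tau_arm = 49 - 44.1009 = 4.8991
m_payload = tau_payload / (g*L) = 4.8991 / (9.81*1.11) = 0.4499

0.4499 kg


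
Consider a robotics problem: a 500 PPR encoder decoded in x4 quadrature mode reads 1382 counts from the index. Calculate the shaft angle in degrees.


angle = counts * 360 / (PPR*4) = 1382 * 360 / 2000 = 248.7600

248.7600 degrees


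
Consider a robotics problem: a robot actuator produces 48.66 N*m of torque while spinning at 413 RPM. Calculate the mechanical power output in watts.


omega = 413 * 2*pi/60 = 43.249259 rad/s
P = tau * omega = 48.66 * 43.249259 = 2104.5089

2104.5089 W


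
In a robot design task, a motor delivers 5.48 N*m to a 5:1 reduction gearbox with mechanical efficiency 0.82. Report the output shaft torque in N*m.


tau_out = tau_in * N * eta = 5.48 * 5 * 0.82 = 22.4680

22.4680 N*m


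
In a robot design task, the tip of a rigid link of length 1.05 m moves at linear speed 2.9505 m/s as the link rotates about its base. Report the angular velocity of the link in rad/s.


omega = v / L = 2.9505 / 1.05 = 2.8100

2.8100 rad/s


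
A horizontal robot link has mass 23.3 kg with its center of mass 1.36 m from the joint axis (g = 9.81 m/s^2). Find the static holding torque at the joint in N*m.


tau = m*g*L = 23.3 * 9.81 * 1.36 = 310.8593

310.8593 N*m


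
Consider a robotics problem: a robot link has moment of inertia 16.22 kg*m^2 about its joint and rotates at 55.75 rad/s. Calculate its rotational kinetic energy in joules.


KE = (1/2)*I*omega^2 = 0.5*16.22*55.75^2 = 25206.3869

25206.3869 J


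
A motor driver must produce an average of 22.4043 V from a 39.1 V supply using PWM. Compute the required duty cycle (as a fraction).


D = V_avg/V_supply = 22.4043/39.1 = 0.5730

0.5730


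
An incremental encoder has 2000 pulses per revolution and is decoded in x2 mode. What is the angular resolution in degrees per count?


resolution = 360 / (PPR * 2) = 360 / 4000 = 0.0900

0.0900 degrees


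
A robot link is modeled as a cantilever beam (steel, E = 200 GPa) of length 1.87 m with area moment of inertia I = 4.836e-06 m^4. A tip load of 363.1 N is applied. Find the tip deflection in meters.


delta = F*L^3/(3*E*I) = 363.1*1.87^3/(3*2.000e+11*4.836e-06)
      = 2374.3846093/2901600 = 8.1830e-04

8.1830e-04 m


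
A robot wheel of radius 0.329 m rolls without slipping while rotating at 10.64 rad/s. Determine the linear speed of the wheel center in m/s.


v = omega * r = 10.64 * 0.329 = 3.5006

3.5006 m/s


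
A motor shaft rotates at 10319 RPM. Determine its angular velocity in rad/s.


omega = 10319 * 2*pi/60 = 1080.6032

1080.6032 rad/s


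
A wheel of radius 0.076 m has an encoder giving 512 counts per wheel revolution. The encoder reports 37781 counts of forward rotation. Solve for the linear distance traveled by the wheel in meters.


revs = 37781/512 = 73.791016
d = revs * 2*pi*r = 73.791016 * 2*pi*0.076 = 35.2368

35.2368 m


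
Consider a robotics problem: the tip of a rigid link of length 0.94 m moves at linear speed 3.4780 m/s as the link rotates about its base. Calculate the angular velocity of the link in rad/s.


omega = v / L = 3.4780 / 0.94 = 3.7000

3.7000 rad/s


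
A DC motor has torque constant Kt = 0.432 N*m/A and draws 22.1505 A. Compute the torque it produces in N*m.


tau = Kt * I = 0.432*22.1505 = 9.5690

9.5690 N*m


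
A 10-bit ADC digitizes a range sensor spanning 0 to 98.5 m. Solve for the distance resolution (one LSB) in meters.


res = range / 2^n = 98.5/2^10 = 98.5/1024 = 0.0962

0.0962 m


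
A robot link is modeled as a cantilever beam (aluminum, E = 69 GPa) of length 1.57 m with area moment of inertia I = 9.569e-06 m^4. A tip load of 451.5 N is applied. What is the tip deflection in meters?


delta = F*L^3/(3*E*I) = 451.5*1.57^3/(3*6.900e+10*9.569e-06)
      = 1747.2566895/1980783 = 8.8210e-04

8.8210e-04 m


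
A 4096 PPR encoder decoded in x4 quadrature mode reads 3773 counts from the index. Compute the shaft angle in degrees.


angle = counts * 360 / (PPR*4) = 3773 * 360 / 16384 = 82.9028

82.9028 degrees


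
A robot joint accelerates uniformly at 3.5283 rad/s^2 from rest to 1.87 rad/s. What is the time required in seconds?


t = delta_omega / alpha = 1.87 / 3.5283 = 0.5300

0.5300 s


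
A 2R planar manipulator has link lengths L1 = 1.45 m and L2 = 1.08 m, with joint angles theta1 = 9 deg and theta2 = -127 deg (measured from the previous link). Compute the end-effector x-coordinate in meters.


x = L1*cos(th1) + L2*cos(th1+th2) = 1.45*cos(9 deg) + 1.08*cos(-118 deg) = 0.9251

0.9251 m


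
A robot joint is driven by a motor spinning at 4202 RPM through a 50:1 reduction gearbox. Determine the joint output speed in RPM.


omega_joint = omega_motor / N = 4202 / 50 = 84.0400

84.0400 RPM


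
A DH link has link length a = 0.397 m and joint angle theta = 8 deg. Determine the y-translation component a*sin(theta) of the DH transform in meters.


a*sin(theta) = 0.397*sin(8 deg) = 0.0553

0.0553 m


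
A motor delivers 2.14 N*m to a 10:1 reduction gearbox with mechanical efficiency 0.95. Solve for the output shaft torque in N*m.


tau_out = tau_in * N * eta = 2.14 * 10 * 0.95 = 20.3300

20.3300 N*m


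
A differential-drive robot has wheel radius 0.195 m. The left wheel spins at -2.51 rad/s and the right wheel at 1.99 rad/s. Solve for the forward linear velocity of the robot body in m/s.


v = r*(wR + wL)/2 = 0.195*(1.99 + -2.51)/2 = -0.0507

-0.0507 m/s


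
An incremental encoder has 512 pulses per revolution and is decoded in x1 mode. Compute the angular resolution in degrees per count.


resolution = 360 / (PPR * 1) = 360 / 512 = 0.7031

0.7031 degrees


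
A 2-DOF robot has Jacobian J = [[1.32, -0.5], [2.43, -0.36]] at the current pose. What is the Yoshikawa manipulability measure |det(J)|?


det(J) = 1.32*-0.36 - (-0.5)*(2.43) = 0.7398
|det(J)| = 0.7398

0.7398


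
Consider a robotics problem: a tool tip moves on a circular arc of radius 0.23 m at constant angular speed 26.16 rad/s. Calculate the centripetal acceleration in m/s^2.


a_c = omega^2 * r = 26.16^2 * 0.23 = 157.3995

157.3995 m/s^2


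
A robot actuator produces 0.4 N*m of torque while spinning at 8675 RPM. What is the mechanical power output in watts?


omega = 8675 * 2*pi/60 = 908.443876 rad/s
P = tau * omega = 0.4 * 908.443876 = 363.3776

363.3776 W


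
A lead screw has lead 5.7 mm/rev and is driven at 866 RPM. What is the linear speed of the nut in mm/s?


v = lead * (RPM/60) = 5.7*866/60 = 82.2700

82.2700 mm/s


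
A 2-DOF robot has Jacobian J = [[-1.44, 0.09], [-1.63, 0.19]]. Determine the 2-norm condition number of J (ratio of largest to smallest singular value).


JJ^T eigenvalues: trace(JJ^T) = 4.7747, det(JJ^T) = det(J)^2 = 0.01610361
s_max^2 = (4.7747 + sqrt(22.73334565))/2 = 4.77132492
s_min^2 = (4.7747 - sqrt(22.73334565))/2 = 0.00337508
kappa = s_max/s_min = sqrt(4.77132492/0.00337508) = 37.5991

37.5991


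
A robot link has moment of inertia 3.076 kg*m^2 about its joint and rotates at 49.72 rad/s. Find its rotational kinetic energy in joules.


KE = (1/2)*I*omega^2 = 0.5*3.076*49.72^2 = 3802.0566

3802.0566 J


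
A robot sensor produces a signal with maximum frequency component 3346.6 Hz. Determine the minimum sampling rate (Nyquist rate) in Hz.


f_s,min = 2*f_max = 2*3346.6 = 6693.2000

6693.2000 Hz


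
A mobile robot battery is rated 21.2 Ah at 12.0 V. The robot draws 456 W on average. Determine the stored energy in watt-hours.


E = capacity * V = 21.2*12.0 = 254.4000

254.4000 Wh


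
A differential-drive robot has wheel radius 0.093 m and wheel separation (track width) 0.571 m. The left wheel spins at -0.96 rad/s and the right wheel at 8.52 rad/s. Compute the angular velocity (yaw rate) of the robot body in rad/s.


omega = r*(wR - wL)/L = 0.093*(8.52 - (-0.96))/0.571 = 1.5440

1.5440 rad/s


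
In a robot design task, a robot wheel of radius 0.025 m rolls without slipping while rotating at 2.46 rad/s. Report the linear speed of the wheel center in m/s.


v = omega * r = 2.46 * 0.025 = 0.0615

0.0615 m/s


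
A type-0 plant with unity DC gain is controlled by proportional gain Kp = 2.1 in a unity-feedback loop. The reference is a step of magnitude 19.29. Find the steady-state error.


e_ss = R/(1 + Kp) = 19.29/(1 + 2.1) = 19.29/3.1000 = 6.2226

6.2226


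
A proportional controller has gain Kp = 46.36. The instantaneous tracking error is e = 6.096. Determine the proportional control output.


u_P = Kp * e = 46.36 * 6.096 = 282.6106

282.6106


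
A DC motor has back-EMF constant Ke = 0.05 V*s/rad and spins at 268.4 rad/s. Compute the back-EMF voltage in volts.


V_emf = Ke * omega = 0.05*268.4 = 13.4200

13.4200 V


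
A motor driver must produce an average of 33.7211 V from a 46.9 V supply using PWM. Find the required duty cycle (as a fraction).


D = V_avg/V_supply = 33.7211/46.9 = 0.7190

0.7190


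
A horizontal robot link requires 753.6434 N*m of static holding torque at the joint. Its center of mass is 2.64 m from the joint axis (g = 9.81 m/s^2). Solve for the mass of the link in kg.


m = tau / (g*L) = 753.6434 / (9.81 * 2.64) = 29.1000

29.1000 kg


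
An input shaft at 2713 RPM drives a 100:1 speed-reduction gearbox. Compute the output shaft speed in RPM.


omega_out = omega_in / N = 2713 / 100 = 27.1300

27.1300 RPM


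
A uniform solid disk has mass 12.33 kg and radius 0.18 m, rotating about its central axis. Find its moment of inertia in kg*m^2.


I = (1/2)*m*R^2 = 0.5*12.33*0.18^2 = 0.1997

0.1997 kg*m^2


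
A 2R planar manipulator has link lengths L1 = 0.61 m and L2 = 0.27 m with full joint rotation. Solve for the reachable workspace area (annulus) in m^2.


r_max = L1 + L2 = 0.8800, r_min = |L1 - L2| = 0.3400
A = pi*(r_max^2 - r_min^2) = pi*(0.7744 - 0.1156) = 2.0697

2.0697 m^2


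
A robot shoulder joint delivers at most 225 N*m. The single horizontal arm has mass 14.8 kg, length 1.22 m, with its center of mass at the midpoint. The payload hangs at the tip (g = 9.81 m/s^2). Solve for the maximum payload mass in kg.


tau_arm = m_arm*g*(L/2) = 14.8*9.81*1.22/2 = 88.5647 N*m
tau_payload = tau_max - tau_arm = 225 - 88.5647 = 136.4353
m_payload = tau_payload / (g*L) = 136.4353 / (9.81*1.22) = 11.3998

11.3998 kg


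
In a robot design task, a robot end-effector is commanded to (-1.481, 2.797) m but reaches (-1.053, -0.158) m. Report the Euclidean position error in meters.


dx = -1.053 - (-1.481) = 0.4280, dy = -0.158 - (2.797) = -2.9550
err = sqrt(0.183184 + 8.732025) = 2.9858

2.9858 m


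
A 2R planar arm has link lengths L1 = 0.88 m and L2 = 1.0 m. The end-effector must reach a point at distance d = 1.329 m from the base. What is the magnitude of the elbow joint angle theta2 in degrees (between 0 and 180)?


cos(th2) = (d^2 - L1^2 - L2^2)/(2*L1*L2) = (1.329^2 - 0.88^2 - 1.0^2)/(2*0.88*1.0) = -0.00463580
th2 = acos(-0.00463580) = 90.2656 deg

90.2656 degrees


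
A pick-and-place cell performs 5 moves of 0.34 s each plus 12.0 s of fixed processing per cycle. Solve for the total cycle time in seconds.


T = 5*0.34 + 12.0 = 13.7000

13.7000 s


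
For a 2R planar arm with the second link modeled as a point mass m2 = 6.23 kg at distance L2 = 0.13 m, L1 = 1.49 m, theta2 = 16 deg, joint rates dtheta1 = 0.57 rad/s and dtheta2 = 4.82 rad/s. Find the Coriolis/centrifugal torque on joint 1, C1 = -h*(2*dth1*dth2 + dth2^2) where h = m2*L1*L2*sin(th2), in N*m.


h = m2*L1*L2*sin(th2) = 6.23*1.49*0.13*sin(16 deg) = 0.332626
C1 = -h*(2*0.57*4.82 + 4.82^2) = -0.332626*28.7272 = -9.5554

-9.5554 N*m


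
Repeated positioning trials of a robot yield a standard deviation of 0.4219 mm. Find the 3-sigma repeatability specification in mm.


repeatability = 3*sigma = 3*0.4219 = 1.2657

1.2657 mm


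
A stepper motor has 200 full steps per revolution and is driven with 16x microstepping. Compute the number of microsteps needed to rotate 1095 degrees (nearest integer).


step_size = 360/(200*16) = 360/3200 = 0.112500 deg
n = 1095/(360/3200) = 1095*3200/360 = 9733.3333 -> 9733

9733 steps


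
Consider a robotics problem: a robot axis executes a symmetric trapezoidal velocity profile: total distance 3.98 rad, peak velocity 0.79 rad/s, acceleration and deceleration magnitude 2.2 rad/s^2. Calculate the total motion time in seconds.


t_acc = v/a = 0.79/2.2 = 0.359091 s
d_acc = v^2/(2a) = 0.141841 rad (each ramp)
d_cruise = 3.98 - 2*0.141841 = 3.696318 rad
t_cruise = 3.696318/0.79 = 4.678884 s
t_total = 2*0.359091 + 4.678884 = 5.3971

5.3971 s


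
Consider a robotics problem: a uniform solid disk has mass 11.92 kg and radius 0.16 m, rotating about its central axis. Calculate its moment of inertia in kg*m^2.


I = (1/2)*m*R^2 = 0.5*11.92*0.16^2 = 0.1526

0.1526 kg*m^2


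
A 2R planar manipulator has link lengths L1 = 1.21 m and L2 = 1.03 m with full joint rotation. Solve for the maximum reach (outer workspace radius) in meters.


r_max = L1 + L2 = 1.21 + 1.03 = 2.2400

2.2400 m


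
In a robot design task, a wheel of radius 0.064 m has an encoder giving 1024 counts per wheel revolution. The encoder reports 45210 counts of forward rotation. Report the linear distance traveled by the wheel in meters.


revs = 45210/1024 = 44.150391
d = revs * 2*pi*r = 44.150391 * 2*pi*0.064 = 17.7539

17.7539 m


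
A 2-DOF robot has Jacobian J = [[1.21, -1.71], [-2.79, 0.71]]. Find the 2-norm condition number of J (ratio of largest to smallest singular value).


JJ^T eigenvalues: trace(JJ^T) = 12.6764, det(JJ^T) = det(J)^2 = 15.30217924
s_max^2 = (12.6764 + sqrt(99.48240000))/2 = 11.32524321
s_min^2 = (12.6764 - sqrt(99.48240000))/2 = 1.35115679
kappa = s_max/s_min = sqrt(11.32524321/1.35115679) = 2.8951

2.8951


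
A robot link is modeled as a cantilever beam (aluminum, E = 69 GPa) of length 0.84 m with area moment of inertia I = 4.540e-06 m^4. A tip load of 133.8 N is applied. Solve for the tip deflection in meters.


delta = F*L^3/(3*E*I) = 133.8*0.84^3/(3*6.900e+10*4.540e-06)
      = 79.3037952/939780 = 8.4385e-05

8.4385e-05 m


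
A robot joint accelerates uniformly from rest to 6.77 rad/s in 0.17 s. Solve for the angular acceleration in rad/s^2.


alpha = delta_omega / t = 6.77 / 0.17 = 39.8235

39.8235 rad/s^2


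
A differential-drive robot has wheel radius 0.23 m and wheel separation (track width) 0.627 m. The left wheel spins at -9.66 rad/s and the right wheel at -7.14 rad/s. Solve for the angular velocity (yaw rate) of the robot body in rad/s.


omega = r*(wR - wL)/L = 0.23*(-7.14 - (-9.66))/0.627 = 0.9244

0.9244 rad/s


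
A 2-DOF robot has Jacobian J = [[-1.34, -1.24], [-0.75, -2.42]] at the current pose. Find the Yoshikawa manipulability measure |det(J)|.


det(J) = -1.34*-2.42 - (-1.24)*(-0.75) = 2.3128
|det(J)| = 2.3128

2.3128


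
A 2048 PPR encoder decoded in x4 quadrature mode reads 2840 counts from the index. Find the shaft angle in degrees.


angle = counts * 360 / (PPR*4) = 2840 * 360 / 8192 = 124.8047

124.8047 degrees


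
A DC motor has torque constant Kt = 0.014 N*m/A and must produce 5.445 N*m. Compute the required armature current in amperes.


I = tau / Kt = 5.445/0.014 = 388.9286

388.9286 A


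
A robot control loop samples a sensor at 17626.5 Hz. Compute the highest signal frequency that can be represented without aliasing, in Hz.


f_max = f_s/2 = 17626.5/2 = 8813.2500

8813.2500 Hz


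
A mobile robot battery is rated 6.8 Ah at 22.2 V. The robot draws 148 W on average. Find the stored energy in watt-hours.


E = capacity * V = 6.8*22.2 = 150.9600

150.9600 Wh


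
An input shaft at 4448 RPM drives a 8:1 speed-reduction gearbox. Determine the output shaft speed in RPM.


omega_out = omega_in / N = 4448 / 8 = 556.0000

556.0000 RPM


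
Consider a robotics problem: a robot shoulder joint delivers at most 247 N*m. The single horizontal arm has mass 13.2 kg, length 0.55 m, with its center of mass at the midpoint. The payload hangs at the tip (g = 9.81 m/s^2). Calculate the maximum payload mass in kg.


tau_arm = m_arm*g*(L/2) = 13.2*9.81*0.55/2 = 35.6103 N*m
tau_payload = tau_max - tau_arm = 247 - 35.6103 = 211.3897
m_payload = tau_payload / (g*L) = 211.3897 / (9.81*0.55) = 39.1789

39.1789 kg


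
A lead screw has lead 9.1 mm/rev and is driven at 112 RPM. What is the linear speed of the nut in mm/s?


v = lead * (RPM/60) = 9.1*112/60 = 16.9867

16.9867 mm/s


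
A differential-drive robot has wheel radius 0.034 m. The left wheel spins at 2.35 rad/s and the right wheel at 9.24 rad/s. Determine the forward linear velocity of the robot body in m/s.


v = r*(wR + wL)/2 = 0.034*(9.24 + 2.35)/2 = 0.1970

0.1970 m/s


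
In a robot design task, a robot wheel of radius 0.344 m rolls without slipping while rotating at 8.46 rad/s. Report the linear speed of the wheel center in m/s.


v = omega * r = 8.46 * 0.344 = 2.9102

2.9102 m/s


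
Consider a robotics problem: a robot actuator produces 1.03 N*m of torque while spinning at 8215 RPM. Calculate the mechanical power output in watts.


omega = 8215 * 2*pi/60 = 860.272788 rad/s
P = tau * omega = 1.03 * 860.272788 = 886.0810

886.0810 W


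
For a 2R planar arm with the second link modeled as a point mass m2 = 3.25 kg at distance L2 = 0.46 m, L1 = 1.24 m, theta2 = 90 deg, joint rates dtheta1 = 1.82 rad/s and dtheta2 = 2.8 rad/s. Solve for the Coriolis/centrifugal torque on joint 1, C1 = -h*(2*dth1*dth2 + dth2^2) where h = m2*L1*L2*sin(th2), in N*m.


h = m2*L1*L2*sin(th2) = 3.25*1.24*0.46*sin(90 deg) = 1.853800
C1 = -h*(2*1.82*2.8 + 2.8^2) = -1.853800*18.0320 = -33.4277

-33.4277 N*m


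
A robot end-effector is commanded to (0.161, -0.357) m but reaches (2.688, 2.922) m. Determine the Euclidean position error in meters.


dx = 2.688 - (0.161) = 2.5270, dy = 2.922 - (-0.357) = 3.2790
err = sqrt(6.385729 + 10.751841) = 4.1398

4.1398 m


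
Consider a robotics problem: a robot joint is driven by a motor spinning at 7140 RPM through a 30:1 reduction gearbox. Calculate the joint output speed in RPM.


omega_joint = omega_motor / N = 7140 / 30 = 238.0000

238.0000 RPM


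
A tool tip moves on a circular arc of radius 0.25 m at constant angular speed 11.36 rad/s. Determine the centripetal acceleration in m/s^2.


a_c = omega^2 * r = 11.36^2 * 0.25 = 32.2624

32.2624 m/s^2


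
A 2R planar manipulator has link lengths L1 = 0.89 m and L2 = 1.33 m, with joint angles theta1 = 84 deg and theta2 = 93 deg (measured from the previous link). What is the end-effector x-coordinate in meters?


x = L1*cos(th1) + L2*cos(th1+th2) = 0.89*cos(84 deg) + 1.33*cos(177 deg) = -1.2351

-1.2351 m


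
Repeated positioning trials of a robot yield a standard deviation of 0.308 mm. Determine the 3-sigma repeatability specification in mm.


repeatability = 3*sigma = 3*0.308 = 0.9240

0.9240 mm


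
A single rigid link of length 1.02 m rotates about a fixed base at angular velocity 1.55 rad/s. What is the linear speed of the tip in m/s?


v = L*omega = 1.02 * 1.55 = 1.5810

1.5810 m/s


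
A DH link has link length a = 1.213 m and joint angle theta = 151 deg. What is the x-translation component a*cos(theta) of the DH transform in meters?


a*cos(theta) = 1.213*cos(151 deg) = -1.0609

-1.0609 m


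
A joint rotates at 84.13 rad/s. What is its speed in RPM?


RPM = 84.13 * 60/(2*pi) = 803.3823

803.3823 RPM


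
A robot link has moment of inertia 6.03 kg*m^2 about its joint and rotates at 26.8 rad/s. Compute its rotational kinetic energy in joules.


KE = (1/2)*I*omega^2 = 0.5*6.03*26.8^2 = 2165.4936

2165.4936 J


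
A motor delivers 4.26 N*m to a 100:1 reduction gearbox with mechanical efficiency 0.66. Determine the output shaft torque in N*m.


tau_out = tau_in * N * eta = 4.26 * 100 * 0.66 = 281.1600

281.1600 N*m


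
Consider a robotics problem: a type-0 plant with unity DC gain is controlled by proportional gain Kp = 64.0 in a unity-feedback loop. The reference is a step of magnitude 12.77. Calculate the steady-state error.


e_ss = R/(1 + Kp) = 12.77/(1 + 64.0) = 12.77/65.0000 = 0.1965

0.1965


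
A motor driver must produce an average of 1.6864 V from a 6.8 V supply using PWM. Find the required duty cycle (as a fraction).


D = V_avg/V_supply = 1.6864/6.8 = 0.2480

0.2480


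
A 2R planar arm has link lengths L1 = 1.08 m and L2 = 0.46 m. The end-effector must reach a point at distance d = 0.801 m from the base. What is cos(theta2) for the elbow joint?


cos(th2) = (d^2 - L1^2 - L2^2)/(2*L1*L2) = (0.801^2 - 1.08^2 - 0.46^2)/(2*1.08*0.46) = -0.7411

-0.7411


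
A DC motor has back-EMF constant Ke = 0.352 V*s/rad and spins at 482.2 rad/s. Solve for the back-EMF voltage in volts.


V_emf = Ke * omega = 0.352*482.2 = 169.7344

169.7344 V


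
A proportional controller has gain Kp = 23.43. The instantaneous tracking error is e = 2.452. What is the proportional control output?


u_P = Kp * e = 23.43 * 2.452 = 57.4504

57.4504


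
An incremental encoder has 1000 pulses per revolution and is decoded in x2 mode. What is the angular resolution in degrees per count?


resolution = 360 / (PPR * 2) = 360 / 2000 = 0.1800

0.1800 degrees


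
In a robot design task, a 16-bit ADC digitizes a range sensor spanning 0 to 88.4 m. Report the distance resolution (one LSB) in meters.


res = range / 2^n = 88.4/2^16 = 88.4/65536 = 0.0013

0.0013 m


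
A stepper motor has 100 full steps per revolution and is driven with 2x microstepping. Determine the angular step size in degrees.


step = 360/(100*2) = 360/200 = 1.8000

1.8000 degrees


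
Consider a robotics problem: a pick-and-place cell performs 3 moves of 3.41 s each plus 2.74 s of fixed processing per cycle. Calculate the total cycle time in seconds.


T = 3*3.41 + 2.74 = 12.9700

12.9700 s


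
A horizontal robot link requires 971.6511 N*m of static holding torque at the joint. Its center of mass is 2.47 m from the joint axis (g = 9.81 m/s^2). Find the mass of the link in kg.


m = tau / (g*L) = 971.6511 / (9.81 * 2.47) = 40.1000

40.1000 kg


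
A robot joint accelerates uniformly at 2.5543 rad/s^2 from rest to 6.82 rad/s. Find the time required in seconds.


t = delta_omega / alpha = 6.82 / 2.5543 = 2.6700

2.6700 s


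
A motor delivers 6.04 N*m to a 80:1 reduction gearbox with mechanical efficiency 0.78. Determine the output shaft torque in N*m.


tau_out = tau_in * N * eta = 6.04 * 80 * 0.78 = 376.8960

376.8960 N*m


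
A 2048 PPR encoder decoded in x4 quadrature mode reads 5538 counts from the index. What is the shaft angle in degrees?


angle = counts * 360 / (PPR*4) = 5538 * 360 / 8192 = 243.3691

243.3691 degrees


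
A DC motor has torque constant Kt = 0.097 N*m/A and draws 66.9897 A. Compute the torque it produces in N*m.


tau = Kt * I = 0.097*66.9897 = 6.4980

6.4980 N*m


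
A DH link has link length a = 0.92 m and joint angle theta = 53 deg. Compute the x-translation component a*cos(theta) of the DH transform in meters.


a*cos(theta) = 0.92*cos(53 deg) = 0.5537

0.5537 m


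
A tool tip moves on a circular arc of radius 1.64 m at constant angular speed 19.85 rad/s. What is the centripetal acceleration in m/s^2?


a_c = omega^2 * r = 19.85^2 * 1.64 = 646.1969

646.1969 m/s^2


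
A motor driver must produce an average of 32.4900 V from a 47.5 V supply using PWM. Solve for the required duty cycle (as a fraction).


D = V_avg/V_supply = 32.4900/47.5 = 0.6840

0.6840


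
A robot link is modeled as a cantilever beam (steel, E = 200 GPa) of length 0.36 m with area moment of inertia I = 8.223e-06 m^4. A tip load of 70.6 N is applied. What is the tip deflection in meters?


delta = F*L^3/(3*E*I) = 70.6*0.36^3/(3*2.000e+11*8.223e-06)
      = 3.2939136/4933800 = 6.6762e-07

6.6762e-07 m


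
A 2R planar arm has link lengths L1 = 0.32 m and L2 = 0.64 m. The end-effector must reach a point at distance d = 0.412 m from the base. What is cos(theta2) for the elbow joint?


cos(th2) = (d^2 - L1^2 - L2^2)/(2*L1*L2) = (0.412^2 - 0.32^2 - 0.64^2)/(2*0.32*0.64) = -0.8356

-0.8356


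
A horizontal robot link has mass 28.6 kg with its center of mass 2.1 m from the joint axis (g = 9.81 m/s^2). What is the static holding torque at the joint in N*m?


tau = m*g*L = 28.6 * 9.81 * 2.1 = 589.1886

589.1886 N*m


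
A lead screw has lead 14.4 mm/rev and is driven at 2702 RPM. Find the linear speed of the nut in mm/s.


v = lead * (RPM/60) = 14.4*2702/60 = 648.4800

648.4800 mm/s


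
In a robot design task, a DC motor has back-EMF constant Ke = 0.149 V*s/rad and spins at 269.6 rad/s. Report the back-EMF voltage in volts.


V_emf = Ke * omega = 0.149*269.6 = 40.1704

40.1704 V


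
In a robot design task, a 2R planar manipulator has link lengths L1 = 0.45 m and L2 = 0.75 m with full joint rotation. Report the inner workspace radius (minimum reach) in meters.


r_min = |L1 - L2| = |0.45 - 0.75| = 0.3000

0.3000 m


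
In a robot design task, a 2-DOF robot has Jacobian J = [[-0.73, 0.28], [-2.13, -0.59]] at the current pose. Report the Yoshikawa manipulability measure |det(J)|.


det(J) = -0.73*-0.59 - (0.28)*(-2.13) = 1.0271
|det(J)| = 1.0271

1.0271


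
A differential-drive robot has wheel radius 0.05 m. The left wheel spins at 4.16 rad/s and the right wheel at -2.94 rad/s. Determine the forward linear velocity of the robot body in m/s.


v = r*(wR + wL)/2 = 0.05*(-2.94 + 4.16)/2 = 0.0305

0.0305 m/s


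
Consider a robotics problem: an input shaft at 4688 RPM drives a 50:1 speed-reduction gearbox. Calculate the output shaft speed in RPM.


omega_out = omega_in / N = 4688 / 50 = 93.7600

93.7600 RPM


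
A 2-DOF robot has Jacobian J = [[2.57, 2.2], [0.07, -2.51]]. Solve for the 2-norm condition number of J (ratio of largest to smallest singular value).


JJ^T eigenvalues: trace(JJ^T) = 17.7499, det(JJ^T) = det(J)^2 = 43.62206209
s_max^2 = (17.7499 + sqrt(140.57070165))/2 = 14.80307579
s_min^2 = (17.7499 - sqrt(140.57070165))/2 = 2.94682421
kappa = s_max/s_min = sqrt(14.80307579/2.94682421) = 2.2413

2.2413


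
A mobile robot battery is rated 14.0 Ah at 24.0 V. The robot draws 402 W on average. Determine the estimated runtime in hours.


E = 14.0*24.0 = 336.0000 Wh
t = E/P = 336.0000/402 = 0.8358

0.8358 hours


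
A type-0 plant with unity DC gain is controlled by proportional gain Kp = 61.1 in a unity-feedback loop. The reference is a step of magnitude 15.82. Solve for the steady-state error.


e_ss = R/(1 + Kp) = 15.82/(1 + 61.1) = 15.82/62.1000 = 0.2548

0.2548


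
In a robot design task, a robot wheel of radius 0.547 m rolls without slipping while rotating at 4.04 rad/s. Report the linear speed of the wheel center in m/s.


v = omega * r = 4.04 * 0.547 = 2.2099

2.2099 m/s


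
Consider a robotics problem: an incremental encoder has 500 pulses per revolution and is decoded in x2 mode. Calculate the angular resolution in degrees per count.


resolution = 360 / (PPR * 2) = 360 / 1000 = 0.3600

0.3600 degrees


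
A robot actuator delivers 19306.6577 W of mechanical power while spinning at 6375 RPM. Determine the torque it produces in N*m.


omega = 6375 * 2*pi/60 = 667.588439 rad/s
tau = P / omega = 19306.6577 / 667.588439 = 28.9200

28.9200 N*m


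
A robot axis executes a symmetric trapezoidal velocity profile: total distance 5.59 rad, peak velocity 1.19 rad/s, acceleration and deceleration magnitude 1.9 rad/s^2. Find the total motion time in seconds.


t_acc = v/a = 1.19/1.9 = 0.626316 s
d_acc = v^2/(2a) = 0.372658 rad (each ramp)
d_cruise = 5.59 - 2*0.372658 = 4.844684 rad
t_cruise = 4.844684/1.19 = 4.071163 s
t_total = 2*0.626316 + 4.071163 = 5.3238

5.3238 s


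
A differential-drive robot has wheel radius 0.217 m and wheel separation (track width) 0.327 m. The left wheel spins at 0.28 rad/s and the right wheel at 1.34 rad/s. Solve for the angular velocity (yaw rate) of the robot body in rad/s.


omega = r*(wR - wL)/L = 0.217*(1.34 - (0.28))/0.327 = 0.7034

0.7034 rad/s


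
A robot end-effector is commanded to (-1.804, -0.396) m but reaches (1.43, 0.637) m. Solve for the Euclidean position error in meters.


dx = 1.43 - (-1.804) = 3.2340, dy = 0.637 - (-0.396) = 1.0330
err = sqrt(10.458756 + 1.067089) = 3.3950

3.3950 m


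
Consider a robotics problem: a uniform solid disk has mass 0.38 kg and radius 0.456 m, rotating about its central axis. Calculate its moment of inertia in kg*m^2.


I = (1/2)*m*R^2 = 0.5*0.38*0.456^2 = 0.0395

0.0395 kg*m^2


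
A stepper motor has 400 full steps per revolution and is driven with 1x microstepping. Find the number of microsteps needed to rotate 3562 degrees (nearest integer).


step_size = 360/(400*1) = 360/400 = 0.900000 deg
n = 3562/(360/400) = 3562*400/360 = 3957.7778 -> 3958

3958 steps


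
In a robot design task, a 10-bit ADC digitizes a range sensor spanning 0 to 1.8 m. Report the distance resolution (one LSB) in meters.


res = range / 2^n = 1.8/2^10 = 1.8/1024 = 0.0018

0.0018 m


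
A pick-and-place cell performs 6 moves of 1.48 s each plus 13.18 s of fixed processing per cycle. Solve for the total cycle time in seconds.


T = 6*1.48 + 13.18 = 22.0600

22.0600 s


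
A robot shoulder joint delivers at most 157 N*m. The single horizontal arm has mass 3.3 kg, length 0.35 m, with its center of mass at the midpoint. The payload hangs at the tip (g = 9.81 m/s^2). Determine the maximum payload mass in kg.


tau_arm = m_arm*g*(L/2) = 3.3*9.81*0.35/2 = 5.6653 N*m
tau_payload = tau_max - tau_arm = 157 - 5.6653 = 151.3347
m_payload = tau_payload / (g*L) = 151.3347 / (9.81*0.35) = 44.0759

44.0759 kg


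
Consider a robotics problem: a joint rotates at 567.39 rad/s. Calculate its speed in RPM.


RPM = 567.39 * 60/(2*pi) = 5418.1754

5418.1754 RPM


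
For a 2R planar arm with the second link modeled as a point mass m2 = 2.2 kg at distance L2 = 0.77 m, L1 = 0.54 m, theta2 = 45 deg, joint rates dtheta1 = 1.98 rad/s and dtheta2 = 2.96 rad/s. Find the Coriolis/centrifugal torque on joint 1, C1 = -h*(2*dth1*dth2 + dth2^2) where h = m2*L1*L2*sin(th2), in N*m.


h = m2*L1*L2*sin(th2) = 2.2*0.54*0.77*sin(45 deg) = 0.646833
C1 = -h*(2*1.98*2.96 + 2.96^2) = -0.646833*20.4832 = -13.2492

-13.2492 N*m


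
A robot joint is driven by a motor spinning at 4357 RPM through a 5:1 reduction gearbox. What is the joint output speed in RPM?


omega_joint = omega_motor / N = 4357 / 5 = 871.4000

871.4000 RPM


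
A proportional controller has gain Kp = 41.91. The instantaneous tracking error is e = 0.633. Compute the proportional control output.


u_P = Kp * e = 41.91 * 0.633 = 26.5290

26.5290


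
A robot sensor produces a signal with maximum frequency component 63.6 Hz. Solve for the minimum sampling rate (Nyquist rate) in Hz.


f_s,min = 2*f_max = 2*63.6 = 127.2000

127.2000 Hz


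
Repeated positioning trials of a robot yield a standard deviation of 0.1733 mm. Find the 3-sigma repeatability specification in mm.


repeatability = 3*sigma = 3*0.1733 = 0.5199

0.5199 mm


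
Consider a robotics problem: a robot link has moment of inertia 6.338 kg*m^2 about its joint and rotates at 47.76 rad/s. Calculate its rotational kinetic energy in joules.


KE = (1/2)*I*omega^2 = 0.5*6.338*47.76^2 = 7228.5448

7228.5448 J


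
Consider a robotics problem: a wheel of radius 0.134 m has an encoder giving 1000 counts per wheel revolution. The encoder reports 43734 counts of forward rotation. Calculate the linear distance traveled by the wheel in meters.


revs = 43734/1000 = 43.734000
d = revs * 2*pi*r = 43.734000 * 2*pi*0.134 = 36.8217

36.8217 m


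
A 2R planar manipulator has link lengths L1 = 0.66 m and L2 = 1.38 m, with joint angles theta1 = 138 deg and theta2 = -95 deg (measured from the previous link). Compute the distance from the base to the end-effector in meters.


x = L1*cos(th1) + L2*cos(th1+th2) = 0.518793
y = L1*sin(th1) + L2*sin(th1+th2) = 1.382784
d = sqrt(x^2 + y^2) = sqrt(0.269146 + 1.912092) = 1.4769

1.4769 m


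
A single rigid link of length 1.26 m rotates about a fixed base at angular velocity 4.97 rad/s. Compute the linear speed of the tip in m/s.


v = L*omega = 1.26 * 4.97 = 6.2622

6.2622 m/s


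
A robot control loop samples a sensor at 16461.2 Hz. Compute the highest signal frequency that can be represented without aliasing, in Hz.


f_max = f_s/2 = 16461.2/2 = 8230.6000

8230.6000 Hz


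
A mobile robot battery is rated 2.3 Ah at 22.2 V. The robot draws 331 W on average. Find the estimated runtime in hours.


E = 2.3*22.2 = 51.0600 Wh
t = E/P = 51.0600/331 = 0.1543

0.1543 hours


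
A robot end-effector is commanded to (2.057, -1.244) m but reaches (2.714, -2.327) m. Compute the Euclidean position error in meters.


dx = 2.714 - (2.057) = 0.6570, dy = -2.327 - (-1.244) = -1.0830
err = sqrt(0.431649 + 1.172889) = 1.2667

1.2667 m


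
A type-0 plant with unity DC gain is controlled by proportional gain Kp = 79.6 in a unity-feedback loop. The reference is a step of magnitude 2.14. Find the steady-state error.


e_ss = R/(1 + Kp) = 2.14/(1 + 79.6) = 2.14/80.6000 = 0.0266

0.0266


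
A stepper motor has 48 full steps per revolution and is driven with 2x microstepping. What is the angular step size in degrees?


step = 360/(48*2) = 360/96 = 3.7500

3.7500 degrees


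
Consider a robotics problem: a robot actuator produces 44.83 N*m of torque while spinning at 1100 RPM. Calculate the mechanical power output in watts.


omega = 1100 * 2*pi/60 = 115.191731 rad/s
P = tau * omega = 44.83 * 115.191731 = 5164.0453

5164.0453 W


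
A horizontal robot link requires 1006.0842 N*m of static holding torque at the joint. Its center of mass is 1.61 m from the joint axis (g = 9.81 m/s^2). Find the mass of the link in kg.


m = tau / (g*L) = 1006.0842 / (9.81 * 1.61) = 63.7000

63.7000 kg


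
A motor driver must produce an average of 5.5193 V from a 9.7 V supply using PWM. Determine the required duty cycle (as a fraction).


D = V_avg/V_supply = 5.5193/9.7 = 0.5690

0.5690


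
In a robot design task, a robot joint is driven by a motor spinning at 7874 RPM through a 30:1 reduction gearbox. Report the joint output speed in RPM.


omega_joint = omega_motor / N = 7874 / 30 = 262.4667

262.4667 RPM


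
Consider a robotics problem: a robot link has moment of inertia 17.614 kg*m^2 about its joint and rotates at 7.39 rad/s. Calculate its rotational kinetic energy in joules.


KE = (1/2)*I*omega^2 = 0.5*17.614*7.39^2 = 480.9688

480.9688 J


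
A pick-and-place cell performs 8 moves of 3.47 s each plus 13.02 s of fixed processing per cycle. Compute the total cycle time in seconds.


T = 8*3.47 + 13.02 = 40.7800

40.7800 s


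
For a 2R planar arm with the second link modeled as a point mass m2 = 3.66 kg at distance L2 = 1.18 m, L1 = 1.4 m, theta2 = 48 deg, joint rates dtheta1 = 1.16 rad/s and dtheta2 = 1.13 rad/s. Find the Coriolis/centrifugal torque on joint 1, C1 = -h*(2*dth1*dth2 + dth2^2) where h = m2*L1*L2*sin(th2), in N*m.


h = m2*L1*L2*sin(th2) = 3.66*1.4*1.18*sin(48 deg) = 4.493291
C1 = -h*(2*1.16*1.13 + 1.13^2) = -4.493291*3.8985 = -17.5171

-17.5171 N*m


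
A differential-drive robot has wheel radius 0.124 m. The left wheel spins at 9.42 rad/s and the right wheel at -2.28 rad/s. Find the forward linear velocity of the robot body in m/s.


v = r*(wR + wL)/2 = 0.124*(-2.28 + 9.42)/2 = 0.4427

0.4427 m/s


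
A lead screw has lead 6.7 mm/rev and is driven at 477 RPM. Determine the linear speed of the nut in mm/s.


v = lead * (RPM/60) = 6.7*477/60 = 53.2650

53.2650 mm/s


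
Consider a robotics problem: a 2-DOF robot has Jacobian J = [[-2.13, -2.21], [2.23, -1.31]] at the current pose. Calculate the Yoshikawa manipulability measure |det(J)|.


det(J) = -2.13*-1.31 - (-2.21)*(2.23) = 7.7186
|det(J)| = 7.7186

7.7186


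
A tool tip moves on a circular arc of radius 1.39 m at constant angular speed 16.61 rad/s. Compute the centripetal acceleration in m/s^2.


a_c = omega^2 * r = 16.61^2 * 1.39 = 383.4900

383.4900 m/s^2


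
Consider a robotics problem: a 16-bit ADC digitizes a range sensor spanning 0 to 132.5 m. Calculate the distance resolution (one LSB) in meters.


res = range / 2^n = 132.5/2^16 = 132.5/65536 = 0.0020

0.0020 m


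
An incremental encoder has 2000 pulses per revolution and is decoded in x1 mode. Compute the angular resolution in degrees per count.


resolution = 360 / (PPR * 1) = 360 / 2000 = 0.1800

0.1800 degrees


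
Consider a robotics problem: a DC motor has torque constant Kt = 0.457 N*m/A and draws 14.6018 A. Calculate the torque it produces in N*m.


tau = Kt * I = 0.457*14.6018 = 6.6730

6.6730 N*m


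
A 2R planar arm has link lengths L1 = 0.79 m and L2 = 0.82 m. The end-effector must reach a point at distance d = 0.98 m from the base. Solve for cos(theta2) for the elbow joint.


cos(th2) = (d^2 - L1^2 - L2^2)/(2*L1*L2) = (0.98^2 - 0.79^2 - 0.82^2)/(2*0.79*0.82) = -0.2594

-0.2594


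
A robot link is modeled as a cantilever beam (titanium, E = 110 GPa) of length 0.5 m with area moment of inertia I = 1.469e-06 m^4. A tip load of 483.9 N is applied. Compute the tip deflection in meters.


delta = F*L^3/(3*E*I) = 483.9*0.5^3/(3*1.100e+11*1.469e-06)
      = 60.4875/484770 = 1.2478e-04

1.2478e-04 m


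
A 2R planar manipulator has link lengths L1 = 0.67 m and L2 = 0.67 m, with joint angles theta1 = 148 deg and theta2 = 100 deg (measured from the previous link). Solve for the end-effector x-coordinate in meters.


x = L1*cos(th1) + L2*cos(th1+th2) = 0.67*cos(148 deg) + 0.67*cos(248 deg) = -0.8192

-0.8192 m


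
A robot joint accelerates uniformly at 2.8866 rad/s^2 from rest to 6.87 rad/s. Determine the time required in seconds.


t = delta_omega / alpha = 6.87 / 2.8866 = 2.3800

2.3800 s


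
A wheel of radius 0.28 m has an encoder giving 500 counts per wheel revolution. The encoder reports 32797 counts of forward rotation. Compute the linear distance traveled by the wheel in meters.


revs = 32797/500 = 65.594000
d = revs * 2*pi*r = 65.594000 * 2*pi*0.28 = 115.3990

115.3990 m


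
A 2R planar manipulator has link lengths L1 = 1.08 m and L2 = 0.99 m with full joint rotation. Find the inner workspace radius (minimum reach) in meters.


r_min = |L1 - L2| = |1.08 - 0.99| = 0.0900

0.0900 m


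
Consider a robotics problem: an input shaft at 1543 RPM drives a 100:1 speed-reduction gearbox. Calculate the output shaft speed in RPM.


omega_out = omega_in / N = 1543 / 100 = 15.4300

15.4300 RPM


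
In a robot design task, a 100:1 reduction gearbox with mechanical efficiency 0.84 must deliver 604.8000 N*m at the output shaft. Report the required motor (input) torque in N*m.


tau_in = tau_out / (N * eta) = 604.8000 / (100 * 0.84) = 7.2000

7.2000 N*m
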